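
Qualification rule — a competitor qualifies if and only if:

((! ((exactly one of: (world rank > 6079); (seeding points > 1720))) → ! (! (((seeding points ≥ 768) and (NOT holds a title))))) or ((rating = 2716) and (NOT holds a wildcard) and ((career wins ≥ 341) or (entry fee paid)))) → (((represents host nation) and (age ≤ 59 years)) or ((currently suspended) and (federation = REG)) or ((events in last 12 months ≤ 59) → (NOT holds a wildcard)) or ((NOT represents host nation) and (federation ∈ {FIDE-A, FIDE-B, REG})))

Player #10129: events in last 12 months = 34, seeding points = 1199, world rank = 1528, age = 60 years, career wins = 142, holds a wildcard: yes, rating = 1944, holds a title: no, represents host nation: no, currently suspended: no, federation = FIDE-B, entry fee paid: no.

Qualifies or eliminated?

Atomic conditions:
  world rank > 6079: 1528 > 6079 is false
  seeding points > 1720: 1199 > 1720 is false
  seeding points ≥ 768: 1199 ≥ 768 is true
  NOT holds a title: no → true
  rating = 2716: 1944 == 2716 is false
  NOT holds a wildcard: yes → false
  career wins ≥ 341: 142 ≥ 341 is false
  entry fee paid: no → false
  represents host nation: no → false
  age ≤ 59 years: 60 ≤ 59 is false
  currently suspended: no → false
  federation = REG: FIDE-B == REG is false
  events in last 12 months ≤ 59: 34 ≤ 59 is true
  NOT represents host nation: no → true
  federation ∈ {FIDE-A, FIDE-B, REG}: FIDE-B is in the set → true
Combine:
[1.1.1.1] exactly-one(false, false) = false
[1.1.1] NOT false = true
[1.1.2.1.1] true AND true = true
[1.1.2.1] NOT true = false
[1.1.2] NOT false = true
[1.1] true → true = true
[1.2.3] false OR false = false
[1.2] false AND false AND false = false
[1] true OR false = true
[2.1] false AND false = false
[2.2] false AND false = false
[2.3] true → false = false
[2.4] true AND true = true
[2] false OR false OR false OR true = true
[root] true → true = true
Overall: true → qualifies

Qualifies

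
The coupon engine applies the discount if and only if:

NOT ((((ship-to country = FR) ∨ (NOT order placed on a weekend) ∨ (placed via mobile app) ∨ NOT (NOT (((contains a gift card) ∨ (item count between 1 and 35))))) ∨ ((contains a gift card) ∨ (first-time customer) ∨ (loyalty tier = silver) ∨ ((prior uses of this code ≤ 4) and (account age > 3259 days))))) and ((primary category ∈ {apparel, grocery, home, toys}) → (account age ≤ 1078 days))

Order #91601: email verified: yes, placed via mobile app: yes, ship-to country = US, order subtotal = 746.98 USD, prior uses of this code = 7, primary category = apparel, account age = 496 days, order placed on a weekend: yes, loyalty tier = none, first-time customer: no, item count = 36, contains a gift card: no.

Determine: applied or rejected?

Rejected

Atomic conditions:
  ship-to country = FR: US == FR is false
  NOT order placed on a weekend: yes → false
  placed via mobile app: yes → true
  contains a gift card: no → false
  item count between 1 and 35: 36 in [1, 35] is false
  first-time customer: no → false
  loyalty tier = silver: none == silver is false
  prior uses of this code ≤ 4: 7 ≤ 4 is false
  account age > 3259 days: 496 > 3259 is false
  primary category ∈ {apparel, grocery, home, toys}: apparel is in the set → true
  account age ≤ 1078 days: 496 ≤ 1078 is true
Combine:
[1.1.1.4.1.1] false OR false = false
[1.1.1.4.1] NOT false = true
[1.1.1.4] NOT true = false
[1.1.1] false OR false OR true OR false = true
[1.1.2.4] false AND false = false
[1.1.2] false OR false OR false OR false = false
[1.1] true OR false = true
[1] NOT true = false
[2] true → true = true
[root] false AND true = false
Overall: false → rejected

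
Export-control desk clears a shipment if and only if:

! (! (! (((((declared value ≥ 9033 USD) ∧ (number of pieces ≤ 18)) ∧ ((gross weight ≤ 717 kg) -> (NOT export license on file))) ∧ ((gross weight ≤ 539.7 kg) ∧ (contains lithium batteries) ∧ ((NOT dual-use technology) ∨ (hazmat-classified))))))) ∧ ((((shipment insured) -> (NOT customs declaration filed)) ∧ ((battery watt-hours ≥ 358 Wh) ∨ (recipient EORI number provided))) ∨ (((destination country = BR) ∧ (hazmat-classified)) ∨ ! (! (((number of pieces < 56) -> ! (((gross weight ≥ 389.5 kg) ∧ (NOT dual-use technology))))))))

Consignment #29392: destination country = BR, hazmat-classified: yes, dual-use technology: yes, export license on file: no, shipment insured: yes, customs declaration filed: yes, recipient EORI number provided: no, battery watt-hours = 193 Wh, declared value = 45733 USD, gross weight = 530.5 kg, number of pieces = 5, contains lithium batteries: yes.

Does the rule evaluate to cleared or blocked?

Atomic conditions:
  declared value ≥ 9033 USD: 45733 ≥ 9033 is true
  number of pieces ≤ 18: 5 ≤ 18 is true
  gross weight ≤ 717 kg: 530.5 ≤ 717 is true
  NOT export license on file: no → true
  gross weight ≤ 539.7 kg: 530.5 ≤ 539.7 is true
  contains lithium batteries: yes → true
  NOT dual-use technology: yes → false
  hazmat-classified: yes → true
  shipment insured: yes → true
  NOT customs declaration filed: yes → false
  battery watt-hours ≥ 358 Wh: 193 ≥ 358 is false
  recipient EORI number provided: no → false
  destination country = BR: BR == BR is true
  number of pieces < 56: 5 < 56 is true
  gross weight ≥ 389.5 kg: 530.5 ≥ 389.5 is true
Combine:
[1.1.1.1.1.1] true AND true = true
[1.1.1.1.1.2] true → true = true
[1.1.1.1.1] true AND true = true
[1.1.1.1.2.3] false OR true = true
[1.1.1.1.2] true AND true AND true = true
[1.1.1.1] true AND true = true
[1.1.1] NOT true = false
[1.1] NOT false = true
[1] NOT true = false
[2.1.1] true → false = false
[2.1.2] false OR false = false
[2.1] false AND false = false
[2.2.1] true AND true = true
[2.2.2.1.1.2.1] true AND false = false
[2.2.2.1.1.2] NOT false = true
[2.2.2.1.1] true → true = true
[2.2.2.1] NOT true = false
[2.2.2] NOT false = true
[2.2] true OR true = true
[2] false OR true = true
[root] false AND true = false
Overall: false → blocked

Blocked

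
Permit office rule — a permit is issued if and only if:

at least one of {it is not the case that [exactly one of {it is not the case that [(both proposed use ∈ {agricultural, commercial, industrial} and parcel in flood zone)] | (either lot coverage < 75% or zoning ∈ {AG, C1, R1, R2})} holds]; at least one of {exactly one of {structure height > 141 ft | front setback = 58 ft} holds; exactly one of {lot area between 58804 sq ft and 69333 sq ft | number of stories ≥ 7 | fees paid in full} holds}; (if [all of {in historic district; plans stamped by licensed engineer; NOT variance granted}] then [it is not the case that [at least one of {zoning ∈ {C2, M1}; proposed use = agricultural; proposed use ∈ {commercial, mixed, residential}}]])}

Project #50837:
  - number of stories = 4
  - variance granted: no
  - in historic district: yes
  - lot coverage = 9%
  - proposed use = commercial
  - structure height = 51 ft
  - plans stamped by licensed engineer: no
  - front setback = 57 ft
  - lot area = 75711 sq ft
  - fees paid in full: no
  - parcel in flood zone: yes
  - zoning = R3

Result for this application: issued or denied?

Issued

Atomic conditions:
  proposed use ∈ {agricultural, commercial, industrial}: commercial is in the set → true
  parcel in flood zone: yes → true
  lot coverage < 75%: 9 < 75 is true
  zoning ∈ {AG, C1, R1, R2}: R3 is not in the set → false
  structure height > 141 ft: 51 > 141 is false
  front setback = 58 ft: 57 == 58 is false
  lot area between 58804 sq ft and 69333 sq ft: 75711 in [58804, 69333] is false
  number of stories ≥ 7: 4 ≥ 7 is false
  fees paid in full: no → false
  in historic district: yes → true
  plans stamped by licensed engineer: no → false
  NOT variance granted: no → true
  zoning ∈ {C2, M1}: R3 is not in the set → false
  proposed use = agricultural: commercial == agricultural is false
  proposed use ∈ {commercial, mixed, residential}: commercial is in the set → true
Combine:
[1.1.1.1] true AND true = true
[1.1.1] NOT true = false
[1.1.2] true OR false = true
[1.1] exactly-one(false, true) = true
[1] NOT true = false
[2.1] exactly-one(false, false) = false
[2.2] exactly-one(false, false, false) = false
[2] false OR false = false
[3.1] true AND false AND true = false
[3.2.1] false OR false OR true = true
[3.2] NOT true = false
[3] false → false (antecedent false ⇒ implication holds) = true
[root] false OR false OR true = true
Overall: true → issued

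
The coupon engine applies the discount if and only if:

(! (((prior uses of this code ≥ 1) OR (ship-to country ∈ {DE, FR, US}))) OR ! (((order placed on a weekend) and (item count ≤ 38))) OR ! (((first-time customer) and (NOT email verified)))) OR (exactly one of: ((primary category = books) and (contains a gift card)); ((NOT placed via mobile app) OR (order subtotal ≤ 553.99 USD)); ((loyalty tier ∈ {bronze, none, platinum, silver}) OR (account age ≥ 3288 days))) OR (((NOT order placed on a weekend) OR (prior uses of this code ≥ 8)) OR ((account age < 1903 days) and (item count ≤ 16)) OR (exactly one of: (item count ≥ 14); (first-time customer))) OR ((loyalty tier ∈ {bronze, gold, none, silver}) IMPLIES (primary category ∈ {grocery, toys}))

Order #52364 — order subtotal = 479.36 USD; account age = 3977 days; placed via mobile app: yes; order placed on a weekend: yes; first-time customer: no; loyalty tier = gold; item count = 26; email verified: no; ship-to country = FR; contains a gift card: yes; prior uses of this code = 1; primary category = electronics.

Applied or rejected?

Atomic conditions:
  prior uses of this code ≥ 1: 1 ≥ 1 is true
  ship-to country ∈ {DE, FR, US}: FR is in the set → true
  order placed on a weekend: yes → true
  item count ≤ 38: 26 ≤ 38 is true
  first-time customer: no → false
  NOT email verified: no → true
  primary category = books: electronics == books is false
  contains a gift card: yes → true
  NOT placed via mobile app: yes → false
  order subtotal ≤ 553.99 USD: 479.36 ≤ 553.99 is true
  loyalty tier ∈ {bronze, none, platinum, silver}: gold is not in the set → false
  account age ≥ 3288 days: 3977 ≥ 3288 is true
  NOT order placed on a weekend: yes → false
  prior uses of this code ≥ 8: 1 ≥ 8 is false
  account age < 1903 days: 3977 < 1903 is false
  item count ≤ 16: 26 ≤ 16 is false
  item count ≥ 14: 26 ≥ 14 is true
  loyalty tier ∈ {bronze, gold, none, silver}: gold is in the set → true
  primary category ∈ {grocery, toys}: electronics is not in the set → false
Combine:
[1.1.1] true OR true = true
[1.1] NOT true = false
[1.2.1] true AND true = true
[1.2] NOT true = false
[1.3.1] false AND true = false
[1.3] NOT false = true
[1] false OR false OR true = true
[2.1] false AND true = false
[2.2] false OR true = true
[2.3] false OR true = true
[2] exactly-one(false, true, true) = false
[3.1] false OR false = false
[3.2] false AND false = false
[3.3] exactly-one(true, false) = true
[3] false OR false OR true = true
[4] true → false = false
[root] true OR false OR true OR false = true
Overall: true → applied

Applied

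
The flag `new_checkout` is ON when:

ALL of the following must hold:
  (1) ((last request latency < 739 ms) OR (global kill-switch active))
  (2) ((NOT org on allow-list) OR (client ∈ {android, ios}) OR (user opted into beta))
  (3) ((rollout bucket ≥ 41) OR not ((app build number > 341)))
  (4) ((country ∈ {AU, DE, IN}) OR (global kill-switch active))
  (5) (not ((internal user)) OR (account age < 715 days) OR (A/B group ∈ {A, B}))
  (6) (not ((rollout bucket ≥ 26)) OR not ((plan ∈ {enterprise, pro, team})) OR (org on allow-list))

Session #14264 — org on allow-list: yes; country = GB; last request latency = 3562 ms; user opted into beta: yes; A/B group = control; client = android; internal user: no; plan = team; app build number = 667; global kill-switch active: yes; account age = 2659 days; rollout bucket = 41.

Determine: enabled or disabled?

Atomic conditions:
  last request latency < 739 ms: 3562 < 739 is false
  global kill-switch active: yes → true
  NOT org on allow-list: yes → false
  client ∈ {android, ios}: android is in the set → true
  user opted into beta: yes → true
  rollout bucket ≥ 41: 41 ≥ 41 is true
  app build number > 341: 667 > 341 is true
  country ∈ {AU, DE, IN}: GB is not in the set → false
  internal user: no → false
  account age < 715 days: 2659 < 715 is false
  A/B group ∈ {A, B}: control is not in the set → false
  rollout bucket ≥ 26: 41 ≥ 26 is true
  plan ∈ {enterprise, pro, team}: team is in the set → true
  org on allow-list: yes → true
Combine:
[1] false OR true = true
[2] false OR true OR true = true
[3.2] NOT true = false
[3] true OR false = true
[4] false OR true = true
[5.1] NOT false = true
[5] true OR false OR false = true
[6.1] NOT true = false
[6.2] NOT true = false
[6] false OR false OR true = true
[root] true AND true AND true AND true AND true AND true = true
Overall: true → enabled

Enabled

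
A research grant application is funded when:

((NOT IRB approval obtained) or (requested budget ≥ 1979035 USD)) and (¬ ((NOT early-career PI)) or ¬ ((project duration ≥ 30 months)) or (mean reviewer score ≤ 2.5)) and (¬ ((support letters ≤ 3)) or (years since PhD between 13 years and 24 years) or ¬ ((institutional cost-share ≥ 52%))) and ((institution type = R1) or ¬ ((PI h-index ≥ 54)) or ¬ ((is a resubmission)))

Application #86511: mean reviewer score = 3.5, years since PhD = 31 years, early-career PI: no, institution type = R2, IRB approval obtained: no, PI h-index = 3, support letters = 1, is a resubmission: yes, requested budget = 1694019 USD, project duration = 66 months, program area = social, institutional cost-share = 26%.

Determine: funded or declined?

Declined

Atomic conditions:
  NOT IRB approval obtained: no → true
  requested budget ≥ 1979035 USD: 1694019 ≥ 1979035 is false
  NOT early-career PI: no → true
  project duration ≥ 30 months: 66 ≥ 30 is true
  mean reviewer score ≤ 2.5: 3.5 ≤ 2.5 is false
  support letters ≤ 3: 1 ≤ 3 is true
  years since PhD between 13 years and 24 years: 31 in [13, 24] is false
  institutional cost-share ≥ 52%: 26 ≥ 52 is false
  institution type = R1: R2 == R1 is false
  PI h-index ≥ 54: 3 ≥ 54 is false
  is a resubmission: yes → true
Combine:
[1] true OR false = true
[2.1] NOT true = false
[2.2] NOT true = false
[2] false OR false OR false = false
[3.1] NOT true = false
[3.3] NOT false = true
[3] false OR false OR true = true
[4.2] NOT false = true
[4.3] NOT true = false
[4] false OR true OR false = true
[root] true AND false AND true AND true = false
Overall: false → declined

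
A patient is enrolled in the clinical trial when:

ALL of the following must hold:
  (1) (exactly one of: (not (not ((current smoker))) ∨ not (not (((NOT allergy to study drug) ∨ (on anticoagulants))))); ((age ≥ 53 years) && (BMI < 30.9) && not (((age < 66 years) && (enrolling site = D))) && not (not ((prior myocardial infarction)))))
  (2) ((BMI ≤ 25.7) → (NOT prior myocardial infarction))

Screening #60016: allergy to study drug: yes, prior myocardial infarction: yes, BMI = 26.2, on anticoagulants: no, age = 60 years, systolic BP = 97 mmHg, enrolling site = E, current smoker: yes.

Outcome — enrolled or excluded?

Excluded

Atomic conditions:
  current smoker: yes → true
  NOT allergy to study drug: yes → false
  on anticoagulants: no → false
  age ≥ 53 years: 60 ≥ 53 is true
  BMI < 30.9: 26.2 < 30.9 is true
  age < 66 years: 60 < 66 is true
  enrolling site = D: E == D is false
  prior myocardial infarction: yes → true
  BMI ≤ 25.7: 26.2 ≤ 25.7 is false
  NOT prior myocardial infarction: yes → false
Combine:
[1.1.1.1] NOT true = false
[1.1.1] NOT false = true
[1.1.2.1.1] false OR false = false
[1.1.2.1] NOT false = true
[1.1.2] NOT true = false
[1.1] true OR false = true
[1.2.3.1] true AND false = false
[1.2.3] NOT false = true
[1.2.4.1] NOT true = false
[1.2.4] NOT false = true
[1.2] true AND true AND true AND true = true
[1] exactly-one(true, true) = false
[2] false → false (antecedent false ⇒ implication holds) = true
[root] false AND true = false
Overall: false → excluded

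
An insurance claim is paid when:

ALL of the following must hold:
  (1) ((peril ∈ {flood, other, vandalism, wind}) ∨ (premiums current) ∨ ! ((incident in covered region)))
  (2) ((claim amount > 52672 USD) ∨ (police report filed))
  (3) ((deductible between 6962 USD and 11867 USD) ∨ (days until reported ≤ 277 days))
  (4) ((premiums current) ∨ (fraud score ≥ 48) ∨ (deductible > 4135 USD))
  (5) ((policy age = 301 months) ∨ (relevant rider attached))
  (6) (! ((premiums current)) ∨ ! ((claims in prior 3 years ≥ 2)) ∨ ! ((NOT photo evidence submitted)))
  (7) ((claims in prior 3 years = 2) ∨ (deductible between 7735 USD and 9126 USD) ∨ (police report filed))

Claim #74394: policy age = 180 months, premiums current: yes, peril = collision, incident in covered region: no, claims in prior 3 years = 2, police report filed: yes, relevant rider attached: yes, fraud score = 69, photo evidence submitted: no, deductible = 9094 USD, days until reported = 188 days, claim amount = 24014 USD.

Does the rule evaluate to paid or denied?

Atomic conditions:
  peril ∈ {flood, other, vandalism, wind}: collision is not in the set → false
  premiums current: yes → true
  incident in covered region: no → false
  claim amount > 52672 USD: 24014 > 52672 is false
  police report filed: yes → true
  deductible between 6962 USD and 11867 USD: 9094 in [6962, 11867] is true
  days until reported ≤ 277 days: 188 ≤ 277 is true
  fraud score ≥ 48: 69 ≥ 48 is true
  deductible > 4135 USD: 9094 > 4135 is true
  policy age = 301 months: 180 == 301 is false
  relevant rider attached: yes → true
  claims in prior 3 years ≥ 2: 2 ≥ 2 is true
  NOT photo evidence submitted: no → true
  claims in prior 3 years = 2: 2 == 2 is true
  deductible between 7735 USD and 9126 USD: 9094 in [7735, 9126] is true
Combine:
[1.3] NOT false = true
[1] false OR true OR true = true
[2] false OR true = true
[3] true OR true = true
[4] true OR true OR true = true
[5] false OR true = true
[6.1] NOT true = false
[6.2] NOT true = false
[6.3] NOT true = false
[6] false OR false OR false = false
[7] true OR true OR true = true
[root] true AND true AND true AND true AND true AND false AND true = false
Overall: false → denied

Denied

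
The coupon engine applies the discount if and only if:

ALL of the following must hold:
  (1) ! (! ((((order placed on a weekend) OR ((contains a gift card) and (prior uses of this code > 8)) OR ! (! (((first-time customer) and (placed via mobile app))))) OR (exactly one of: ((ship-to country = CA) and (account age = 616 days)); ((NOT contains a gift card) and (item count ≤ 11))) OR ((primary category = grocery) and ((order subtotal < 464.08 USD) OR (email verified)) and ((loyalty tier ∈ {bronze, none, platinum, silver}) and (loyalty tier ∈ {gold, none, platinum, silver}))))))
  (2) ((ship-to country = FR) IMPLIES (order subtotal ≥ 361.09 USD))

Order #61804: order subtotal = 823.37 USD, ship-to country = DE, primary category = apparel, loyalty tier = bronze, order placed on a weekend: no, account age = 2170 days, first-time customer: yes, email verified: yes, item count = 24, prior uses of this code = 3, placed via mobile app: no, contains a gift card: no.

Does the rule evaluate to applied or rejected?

Rejected

Atomic conditions:
  order placed on a weekend: no → false
  contains a gift card: no → false
  prior uses of this code > 8: 3 > 8 is false
  first-time customer: yes → true
  placed via mobile app: no → false
  ship-to country = CA: DE == CA is false
  account age = 616 days: 2170 == 616 is false
  NOT contains a gift card: no → true
  item count ≤ 11: 24 ≤ 11 is false
  primary category = grocery: apparel == grocery is false
  order subtotal < 464.08 USD: 823.37 < 464.08 is false
  email verified: yes → true
  loyalty tier ∈ {bronze, none, platinum, silver}: bronze is in the set → true
  loyalty tier ∈ {gold, none, platinum, silver}: bronze is not in the set → false
  ship-to country = FR: DE == FR is false
  order subtotal ≥ 361.09 USD: 823.37 ≥ 361.09 is true
Combine:
[1.1.1.1.2] false AND false = false
[1.1.1.1.3.1.1] true AND false = false
[1.1.1.1.3.1] NOT false = true
[1.1.1.1.3] NOT true = false
[1.1.1.1] false OR false OR false = false
[1.1.1.2.1] false AND false = false
[1.1.1.2.2] true AND false = false
[1.1.1.2] exactly-one(false, false) = false
[1.1.1.3.2] false OR true = true
[1.1.1.3.3] true AND false = false
[1.1.1.3] false AND true AND false = false
[1.1.1] false OR false OR false = false
[1.1] NOT false = true
[1] NOT true = false
[2] false → true (antecedent false ⇒ implication holds) = true
[root] false AND true = false
Overall: false → rejected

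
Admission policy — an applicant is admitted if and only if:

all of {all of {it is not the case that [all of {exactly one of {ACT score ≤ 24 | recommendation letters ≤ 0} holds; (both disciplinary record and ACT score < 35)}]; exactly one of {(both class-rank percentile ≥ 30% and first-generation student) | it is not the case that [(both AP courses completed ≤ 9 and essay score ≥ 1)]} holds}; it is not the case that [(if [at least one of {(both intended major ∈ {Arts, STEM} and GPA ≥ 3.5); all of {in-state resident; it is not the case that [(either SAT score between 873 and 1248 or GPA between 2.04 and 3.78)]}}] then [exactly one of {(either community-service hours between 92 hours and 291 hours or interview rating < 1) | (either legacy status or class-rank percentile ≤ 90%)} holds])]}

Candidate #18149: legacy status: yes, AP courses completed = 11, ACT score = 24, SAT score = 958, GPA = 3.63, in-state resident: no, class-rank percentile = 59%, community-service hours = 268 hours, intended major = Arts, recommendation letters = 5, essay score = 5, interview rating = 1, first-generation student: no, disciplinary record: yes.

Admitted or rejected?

Atomic conditions:
  ACT score ≤ 24: 24 ≤ 24 is true
  recommendation letters ≤ 0: 5 ≤ 0 is false
  disciplinary record: yes → true
  ACT score < 35: 24 < 35 is true
  class-rank percentile ≥ 30%: 59 ≥ 30 is true
  first-generation student: no → false
  AP courses completed ≤ 9: 11 ≤ 9 is false
  essay score ≥ 1: 5 ≥ 1 is true
  intended major ∈ {Arts, STEM}: Arts is in the set → true
  GPA ≥ 3.5: 3.63 ≥ 3.5 is true
  in-state resident: no → false
  SAT score between 873 and 1248: 958 in [873, 1248] is true
  GPA between 2.04 and 3.78: 3.63 in [2.04, 3.78] is true
  community-service hours between 92 hours and 291 hours: 268 in [92, 291] is true
  interview rating < 1: 1 < 1 is false
  legacy status: yes → true
  class-rank percentile ≤ 90%: 59 ≤ 90 is true
Combine:
[1.1.1.1] exactly-one(true, false) = true
[1.1.1.2] true AND true = true
[1.1.1] true AND true = true
[1.1] NOT true = false
[1.2.1] true AND false = false
[1.2.2.1] false AND true = false
[1.2.2] NOT false = true
[1.2] exactly-one(false, true) = true
[1] false AND true = false
[2.1.1.1] true AND true = true
[2.1.1.2.2.1] true OR true = true
[2.1.1.2.2] NOT true = false
[2.1.1.2] false AND false = false
[2.1.1] true OR false = true
[2.1.2.1] true OR false = true
[2.1.2.2] true OR true = true
[2.1.2] exactly-one(true, true) = false
[2.1] true → false = false
[2] NOT false = true
[root] false AND true = false
Overall: false → rejected

Rejected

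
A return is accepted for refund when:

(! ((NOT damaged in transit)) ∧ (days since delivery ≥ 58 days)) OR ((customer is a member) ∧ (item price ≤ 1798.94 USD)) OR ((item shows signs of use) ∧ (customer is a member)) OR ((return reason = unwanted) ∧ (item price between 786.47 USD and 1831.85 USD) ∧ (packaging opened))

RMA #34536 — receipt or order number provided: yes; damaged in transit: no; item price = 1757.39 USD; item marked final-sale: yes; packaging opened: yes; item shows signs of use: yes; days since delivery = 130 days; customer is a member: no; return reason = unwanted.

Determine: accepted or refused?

Accepted

Atomic conditions:
  NOT damaged in transit: no → true
  days since delivery ≥ 58 days: 130 ≥ 58 is true
  customer is a member: no → false
  item price ≤ 1798.94 USD: 1757.39 ≤ 1798.94 is true
  item shows signs of use: yes → true
  return reason = unwanted: unwanted == unwanted is true
  item price between 786.47 USD and 1831.85 USD: 1757.39 in [786.47, 1831.85] is true
  packaging opened: yes → true
Combine:
[1.1] NOT true = false
[1] false AND true = false
[2] false AND true = false
[3] true AND false = false
[4] true AND true AND true = true
[root] false OR false OR false OR true = true
Overall: true → accepted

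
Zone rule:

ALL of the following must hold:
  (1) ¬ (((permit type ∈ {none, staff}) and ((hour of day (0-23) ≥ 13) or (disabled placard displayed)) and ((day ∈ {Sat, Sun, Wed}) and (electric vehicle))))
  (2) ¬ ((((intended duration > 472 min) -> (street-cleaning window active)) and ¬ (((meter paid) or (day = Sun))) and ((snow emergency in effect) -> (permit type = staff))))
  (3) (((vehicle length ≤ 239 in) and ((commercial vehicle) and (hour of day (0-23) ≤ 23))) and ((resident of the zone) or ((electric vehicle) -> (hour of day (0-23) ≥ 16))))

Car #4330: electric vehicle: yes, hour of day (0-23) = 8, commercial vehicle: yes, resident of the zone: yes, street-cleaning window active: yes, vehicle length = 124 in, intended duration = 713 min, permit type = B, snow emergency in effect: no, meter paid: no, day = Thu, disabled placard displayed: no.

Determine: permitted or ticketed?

Atomic conditions:
  permit type ∈ {none, staff}: B is not in the set → false
  hour of day (0-23) ≥ 13: 8 ≥ 13 is false
  disabled placard displayed: no → false
  day ∈ {Sat, Sun, Wed}: Thu is not in the set → false
  electric vehicle: yes → true
  intended duration > 472 min: 713 > 472 is true
  street-cleaning window active: yes → true
  meter paid: no → false
  day = Sun: Thu == Sun is false
  snow emergency in effect: no → false
  permit type = staff: B == staff is false
  vehicle length ≤ 239 in: 124 ≤ 239 is true
  commercial vehicle: yes → true
  hour of day (0-23) ≤ 23: 8 ≤ 23 is true
  resident of the zone: yes → true
  hour of day (0-23) ≥ 16: 8 ≥ 16 is false
Combine:
[1.1.2] false OR false = false
[1.1.3] false AND true = false
[1.1] false AND false AND false = false
[1] NOT false = true
[2.1.1] true → true = true
[2.1.2.1] false OR false = false
[2.1.2] NOT false = true
[2.1.3] false → false (antecedent false ⇒ implication holds) = true
[2.1] true AND true AND true = true
[2] NOT true = false
[3.1.2] true AND true = true
[3.1] true AND true = true
[3.2.2] true → false = false
[3.2] true OR false = true
[3] true AND true = true
[root] true AND false AND true = false
Overall: false → ticketed

Ticketed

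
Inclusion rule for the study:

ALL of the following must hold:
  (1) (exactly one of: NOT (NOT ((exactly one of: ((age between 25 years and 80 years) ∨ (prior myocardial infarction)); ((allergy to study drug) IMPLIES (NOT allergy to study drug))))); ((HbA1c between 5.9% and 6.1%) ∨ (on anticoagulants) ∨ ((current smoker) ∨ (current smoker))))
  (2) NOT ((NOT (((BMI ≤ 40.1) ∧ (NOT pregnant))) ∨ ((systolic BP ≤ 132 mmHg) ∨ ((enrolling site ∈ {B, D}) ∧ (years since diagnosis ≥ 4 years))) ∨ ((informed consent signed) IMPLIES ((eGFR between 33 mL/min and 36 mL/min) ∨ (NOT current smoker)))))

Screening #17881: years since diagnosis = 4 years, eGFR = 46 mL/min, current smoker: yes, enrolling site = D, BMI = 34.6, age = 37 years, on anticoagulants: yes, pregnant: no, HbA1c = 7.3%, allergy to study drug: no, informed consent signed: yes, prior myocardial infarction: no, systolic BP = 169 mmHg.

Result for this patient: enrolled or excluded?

Excluded

Atomic conditions:
  age between 25 years and 80 years: 37 in [25, 80] is true
  prior myocardial infarction: no → false
  allergy to study drug: no → false
  NOT allergy to study drug: no → true
  HbA1c between 5.9% and 6.1%: 7.3 in [5.9, 6.1] is false
  on anticoagulants: yes → true
  current smoker: yes → true
  BMI ≤ 40.1: 34.6 ≤ 40.1 is true
  NOT pregnant: no → true
  systolic BP ≤ 132 mmHg: 169 ≤ 132 is false
  enrolling site ∈ {B, D}: D is in the set → true
  years since diagnosis ≥ 4 years: 4 ≥ 4 is true
  informed consent signed: yes → true
  eGFR between 33 mL/min and 36 mL/min: 46 in [33, 36] is false
  NOT current smoker: yes → false
Combine:
[1.1.1.1.1] true OR false = true
[1.1.1.1.2] false → true (antecedent false ⇒ implication holds) = true
[1.1.1.1] exactly-one(true, true) = false
[1.1.1] NOT false = true
[1.1] NOT true = false
[1.2.3] true OR true = true
[1.2] false OR true OR true = true
[1] exactly-one(false, true) = true
[2.1.1.1] true AND true = true
[2.1.1] NOT true = false
[2.1.2.2] true AND true = true
[2.1.2] false OR true = true
[2.1.3.2] false OR false = false
[2.1.3] true → false = false
[2.1] false OR true OR false = true
[2] NOT true = false
[root] true AND false = false
Overall: false → excluded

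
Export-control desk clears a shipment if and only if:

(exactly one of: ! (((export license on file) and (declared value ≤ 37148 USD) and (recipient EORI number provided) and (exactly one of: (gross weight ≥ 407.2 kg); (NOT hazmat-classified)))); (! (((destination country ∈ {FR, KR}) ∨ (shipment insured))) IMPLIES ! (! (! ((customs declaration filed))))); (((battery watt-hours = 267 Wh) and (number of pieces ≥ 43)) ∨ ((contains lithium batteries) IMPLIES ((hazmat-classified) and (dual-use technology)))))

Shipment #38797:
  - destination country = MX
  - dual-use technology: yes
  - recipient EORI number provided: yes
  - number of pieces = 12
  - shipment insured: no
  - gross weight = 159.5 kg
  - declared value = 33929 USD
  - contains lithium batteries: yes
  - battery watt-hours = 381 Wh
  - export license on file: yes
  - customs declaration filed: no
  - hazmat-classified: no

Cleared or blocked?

Cleared

Atomic conditions:
  export license on file: yes → true
  declared value ≤ 37148 USD: 33929 ≤ 37148 is true
  recipient EORI number provided: yes → true
  gross weight ≥ 407.2 kg: 159.5 ≥ 407.2 is false
  NOT hazmat-classified: no → true
  destination country ∈ {FR, KR}: MX is not in the set → false
  shipment insured: no → false
  customs declaration filed: no → false
  battery watt-hours = 267 Wh: 381 == 267 is false
  number of pieces ≥ 43: 12 ≥ 43 is false
  contains lithium batteries: yes → true
  hazmat-classified: no → false
  dual-use technology: yes → true
Combine:
[1.1.4] exactly-one(false, true) = true
[1.1] true AND true AND true AND true = true
[1] NOT true = false
[2.1.1] false OR false = false
[2.1] NOT false = true
[2.2.1.1] NOT false = true
[2.2.1] NOT true = false
[2.2] NOT false = true
[2] true → true = true
[3.1] false AND false = false
[3.2.2] false AND true = false
[3.2] true → false = false
[3] false OR false = false
[root] exactly-one(false, true, false) = true
Overall: true → cleared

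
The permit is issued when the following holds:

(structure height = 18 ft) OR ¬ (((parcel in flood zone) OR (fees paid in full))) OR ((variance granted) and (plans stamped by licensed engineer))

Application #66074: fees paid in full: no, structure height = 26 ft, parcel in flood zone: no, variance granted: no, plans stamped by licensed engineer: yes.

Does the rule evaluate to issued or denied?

Atomic conditions:
  structure height = 18 ft: 26 == 18 is false
  parcel in flood zone: no → false
  fees paid in full: no → false
  variance granted: no → false
  plans stamped by licensed engineer: yes → true
Combine:
[2.1] false OR false = false
[2] NOT false = true
[3] false AND true = false
[root] false OR true OR false = true
Overall: true → issued

Issued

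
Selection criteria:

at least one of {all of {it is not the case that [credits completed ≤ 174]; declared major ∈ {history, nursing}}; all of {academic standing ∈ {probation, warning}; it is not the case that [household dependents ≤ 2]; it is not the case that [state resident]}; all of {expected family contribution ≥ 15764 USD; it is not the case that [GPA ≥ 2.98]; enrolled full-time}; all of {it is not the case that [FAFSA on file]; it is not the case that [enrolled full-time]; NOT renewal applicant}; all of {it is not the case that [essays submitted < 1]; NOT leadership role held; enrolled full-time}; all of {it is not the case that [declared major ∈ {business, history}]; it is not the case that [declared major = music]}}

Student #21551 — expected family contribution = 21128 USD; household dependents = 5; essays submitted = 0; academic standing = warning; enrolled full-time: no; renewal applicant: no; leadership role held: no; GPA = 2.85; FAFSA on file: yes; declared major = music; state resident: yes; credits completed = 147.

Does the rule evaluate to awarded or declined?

Atomic conditions:
  credits completed ≤ 174: 147 ≤ 174 is true
  declared major ∈ {history, nursing}: music is not in the set → false
  academic standing ∈ {probation, warning}: warning is in the set → true
  household dependents ≤ 2: 5 ≤ 2 is false
  state resident: yes → true
  expected family contribution ≥ 15764 USD: 21128 ≥ 15764 is true
  GPA ≥ 2.98: 2.85 ≥ 2.98 is false
  enrolled full-time: no → false
  FAFSA on file: yes → true
  NOT renewal applicant: no → true
  essays submitted < 1: 0 < 1 is true
  NOT leadership role held: no → true
  declared major ∈ {business, history}: music is not in the set → false
  declared major = music: music == music is true
Combine:
[1.1] NOT true = false
[1] false AND false = false
[2.2] NOT false = true
[2.3] NOT true = false
[2] true AND true AND false = false
[3.2] NOT false = true
[3] true AND true AND false = false
[4.1] NOT true = false
[4.2] NOT false = true
[4] false AND true AND true = false
[5.1] NOT true = false
[5] false AND true AND false = false
[6.1] NOT false = true
[6.2] NOT true = false
[6] true AND false = false
[root] false OR false OR false OR false OR false OR false = false
Overall: false → declined

Declined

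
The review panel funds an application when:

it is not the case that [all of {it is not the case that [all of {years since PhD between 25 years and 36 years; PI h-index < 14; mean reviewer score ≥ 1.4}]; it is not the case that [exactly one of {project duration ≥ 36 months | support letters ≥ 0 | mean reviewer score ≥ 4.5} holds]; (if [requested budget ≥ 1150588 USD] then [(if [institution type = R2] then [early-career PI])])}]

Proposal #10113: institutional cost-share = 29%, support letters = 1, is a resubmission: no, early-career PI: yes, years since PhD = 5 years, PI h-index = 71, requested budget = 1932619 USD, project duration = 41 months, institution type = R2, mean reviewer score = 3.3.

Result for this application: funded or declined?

Atomic conditions:
  years since PhD between 25 years and 36 years: 5 in [25, 36] is false
  PI h-index < 14: 71 < 14 is false
  mean reviewer score ≥ 1.4: 3.3 ≥ 1.4 is true
  project duration ≥ 36 months: 41 ≥ 36 is true
  support letters ≥ 0: 1 ≥ 0 is true
  mean reviewer score ≥ 4.5: 3.3 ≥ 4.5 is false
  requested budget ≥ 1150588 USD: 1932619 ≥ 1150588 is true
  institution type = R2: R2 == R2 is true
  early-career PI: yes → true
Combine:
[1.1.1] false AND false AND true = false
[1.1] NOT false = true
[1.2.1] exactly-one(true, true, false) = false
[1.2] NOT false = true
[1.3.2] true → true = true
[1.3] true → true = true
[1] true AND true AND true = true
[root] NOT true = false
Overall: false → declined

Declined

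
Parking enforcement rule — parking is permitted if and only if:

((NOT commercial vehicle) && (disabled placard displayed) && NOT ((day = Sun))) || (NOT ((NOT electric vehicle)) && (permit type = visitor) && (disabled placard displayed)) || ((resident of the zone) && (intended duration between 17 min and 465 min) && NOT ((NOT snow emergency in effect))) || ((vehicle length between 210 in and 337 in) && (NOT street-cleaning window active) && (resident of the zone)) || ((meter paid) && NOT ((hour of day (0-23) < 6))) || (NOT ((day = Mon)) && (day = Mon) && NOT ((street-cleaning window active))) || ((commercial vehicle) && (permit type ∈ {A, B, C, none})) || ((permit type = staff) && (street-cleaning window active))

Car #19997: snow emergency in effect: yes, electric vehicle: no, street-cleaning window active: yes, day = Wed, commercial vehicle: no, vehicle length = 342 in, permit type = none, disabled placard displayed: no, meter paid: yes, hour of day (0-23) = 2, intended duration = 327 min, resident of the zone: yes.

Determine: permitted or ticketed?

Permitted

Atomic conditions:
  NOT commercial vehicle: no → true
  disabled placard displayed: no → false
  day = Sun: Wed == Sun is false
  NOT electric vehicle: no → true
  permit type = visitor: none == visitor is false
  resident of the zone: yes → true
  intended duration between 17 min and 465 min: 327 in [17, 465] is true
  NOT snow emergency in effect: yes → false
  vehicle length between 210 in and 337 in: 342 in [210, 337] is false
  NOT street-cleaning window active: yes → false
  meter paid: yes → true
  hour of day (0-23) < 6: 2 < 6 is true
  day = Mon: Wed == Mon is false
  street-cleaning window active: yes → true
  commercial vehicle: no → false
  permit type ∈ {A, B, C, none}: none is in the set → true
  permit type = staff: none == staff is false
Combine:
[1.3] NOT false = true
[1] true AND false AND true = false
[2.1] NOT true = false
[2] false AND false AND false = false
[3.3] NOT false = true
[3] true AND true AND true = true
[4] false AND false AND true = false
[5.2] NOT true = false
[5] true AND false = false
[6.1] NOT false = true
[6.3] NOT true = false
[6] true AND false AND false = false
[7] false AND true = false
[8] false AND true = false
[root] false OR false OR true OR false OR false OR false OR false OR false = true
Overall: true → permitted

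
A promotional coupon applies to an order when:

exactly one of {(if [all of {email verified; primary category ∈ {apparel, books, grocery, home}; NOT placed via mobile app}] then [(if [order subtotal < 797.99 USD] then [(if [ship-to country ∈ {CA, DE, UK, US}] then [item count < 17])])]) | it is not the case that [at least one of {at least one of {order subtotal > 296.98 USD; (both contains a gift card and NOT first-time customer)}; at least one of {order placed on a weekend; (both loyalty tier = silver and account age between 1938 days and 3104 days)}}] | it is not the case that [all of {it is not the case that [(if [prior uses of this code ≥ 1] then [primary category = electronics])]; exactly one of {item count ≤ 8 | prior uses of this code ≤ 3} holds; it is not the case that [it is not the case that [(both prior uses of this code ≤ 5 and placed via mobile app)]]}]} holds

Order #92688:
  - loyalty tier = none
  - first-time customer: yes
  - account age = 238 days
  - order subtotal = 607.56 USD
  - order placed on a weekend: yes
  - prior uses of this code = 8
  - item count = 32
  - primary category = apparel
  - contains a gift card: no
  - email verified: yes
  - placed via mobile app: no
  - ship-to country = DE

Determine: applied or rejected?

Atomic conditions:
  email verified: yes → true
  primary category ∈ {apparel, books, grocery, home}: apparel is in the set → true
  NOT placed via mobile app: no → true
  order subtotal < 797.99 USD: 607.56 < 797.99 is true
  ship-to country ∈ {CA, DE, UK, US}: DE is in the set → true
  item count < 17: 32 < 17 is false
  order subtotal > 296.98 USD: 607.56 > 296.98 is true
  contains a gift card: no → false
  NOT first-time customer: yes → false
  order placed on a weekend: yes → true
  loyalty tier = silver: none == silver is false
  account age between 1938 days and 3104 days: 238 in [1938, 3104] is false
  prior uses of this code ≥ 1: 8 ≥ 1 is true
  primary category = electronics: apparel == electronics is false
  item count ≤ 8: 32 ≤ 8 is false
  prior uses of this code ≤ 3: 8 ≤ 3 is false
  prior uses of this code ≤ 5: 8 ≤ 5 is false
  placed via mobile app: no → false
Combine:
[1.1] true AND true AND true = true
[1.2.2] true → false = false
[1.2] true → false = false
[1] true → false = false
[2.1.1.2] false AND false = false
[2.1.1] true OR false = true
[2.1.2.2] false AND false = false
[2.1.2] true OR false = true
[2.1] true OR true = true
[2] NOT true = false
[3.1.1.1] true → false = false
[3.1.1] NOT false = true
[3.1.2] exactly-one(false, false) = false
[3.1.3.1.1] false AND false = false
[3.1.3.1] NOT false = true
[3.1.3] NOT true = false
[3.1] true AND false AND false = false
[3] NOT false = true
[root] exactly-one(false, false, true) = true
Overall: true → applied

Applied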